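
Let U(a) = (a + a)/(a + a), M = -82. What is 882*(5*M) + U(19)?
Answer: -361619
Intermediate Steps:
U(a) = 1 (U(a) = (2*a)/((2*a)) = (2*a)*(1/(2*a)) = 1)
882*(5*M) + U(19) = 882*(5*(-82)) + 1 = 882*(-410) + 1 = -361620 + 1 = -361619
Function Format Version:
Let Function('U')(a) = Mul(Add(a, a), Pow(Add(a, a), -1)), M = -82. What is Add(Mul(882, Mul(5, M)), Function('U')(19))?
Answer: -361619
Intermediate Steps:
Function('U')(a) = 1 (Function('U')(a) = Mul(Mul(2, a), Pow(Mul(2, a), -1)) = Mul(Mul(2, a), Mul(Rational(1, 2), Pow(a, -1))) = 1)
Add(Mul(882, Mul(5, M)), Function('U')(19)) = Add(Mul(882, Mul(5, -82)), 1) = Add(Mul(882, -410), 1) = Add(-361620, 1) = -361619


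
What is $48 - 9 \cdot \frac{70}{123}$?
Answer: $\frac{1758}{41} \approx 42.878$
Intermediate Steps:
$48 - 9 \cdot \frac{70}{123} = 48 - 9 \cdot 70 \cdot \frac{1}{123} = 48 - \frac{210}{41} = \frac{1758}{41}$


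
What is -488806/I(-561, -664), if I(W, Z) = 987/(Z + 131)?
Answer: 260533598/987 ≈ 2.6397e+5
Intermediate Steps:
I(W, Z) = 987/(131 + Z)
-488806/I(-561, -664) = -488806/(987/(131 - 664)) = -488806/(987/(-533)) = -488806/(987*(-1/533)) = -488806/(-987/533) = -488806*(-533/987) = 260533598/987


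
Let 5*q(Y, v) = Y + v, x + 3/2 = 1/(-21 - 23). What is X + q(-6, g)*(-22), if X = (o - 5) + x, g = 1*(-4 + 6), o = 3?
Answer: 3097/220 ≈ 14.077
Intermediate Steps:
x = -67/44 (x = -3/2 + 1/(-21 - 23) = -3/2 + 1/(-44) = -3/2 - 1/44 = -67/44 ≈ -1.5227)
g = 2 (g = 1*2 = 2)
X = -155/44 (X = (3 - 5) - 67/44 = -2 - 67/44 = -155/44 ≈ -3.5227)
q(Y, v) = Y/5 + v/5 (q(Y, v) = (Y + v)/5 = Y/5 + v/5)
X + q(-6, g)*(-22) = -155/44 + ((1/5)*(-6) + (1/5)*2)*(-22) = -155/44 + (-6/5 + 2/5)*(-22) = -155/44 - 4/5*(-22) = -155/44 + 88/5 = 3097/220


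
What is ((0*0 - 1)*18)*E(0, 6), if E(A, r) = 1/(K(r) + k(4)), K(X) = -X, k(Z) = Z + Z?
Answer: -9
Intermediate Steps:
k(Z) = 2*Z
E(A, r) = 1/(8 - r) (E(A, r) = 1/(-r + 2*4) = 1/(-r + 8) = 1/(8 - r))
((0*0 - 1)*18)*E(0, 6) = ((0*0 - 1)*18)*(-1/(-8 + 6)) = ((0 - 1)*18)*(-1/(-2)) = (-1*18)*(-1*(-½)) = -18*½ = -9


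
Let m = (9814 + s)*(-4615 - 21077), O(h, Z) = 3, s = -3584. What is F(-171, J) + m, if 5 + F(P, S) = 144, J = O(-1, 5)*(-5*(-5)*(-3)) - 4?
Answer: -160061021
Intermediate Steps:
J = -229 (J = 3*(-5*(-5)*(-3)) - 4 = 3*(25*(-3)) - 4 = 3*(-75) - 4 = -225 - 4 = -229)
F(P, S) = 139 (F(P, S) = -5 + 144 = 139)
m = -160061160 (m = (9814 - 3584)*(-4615 - 21077) = 6230*(-25692) = -160061160)
F(-171, J) + m = 139 - 160061160 = -160061021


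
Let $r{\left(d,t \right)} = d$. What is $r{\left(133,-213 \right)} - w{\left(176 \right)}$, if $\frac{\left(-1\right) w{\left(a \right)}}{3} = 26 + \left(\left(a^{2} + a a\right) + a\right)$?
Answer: $186595$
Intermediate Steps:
$w{\left(a \right)} = -78 - 6 a^{2} - 3 a$ ($w{\left(a \right)} = - 3 \left(26 + \left(\left(a^{2} + a a\right) + a\right)\right) = - 3 \left(26 + \left(\left(a^{2} + a^{2}\right) + a\right)\right) = - 3 \left(26 + \left(2 a^{2} + a\right)\right) = - 3 \left(26 + \left(a + 2 a^{2}\right)\right) = - 3 \left(26 + a + 2 a^{2}\right) = -78 - 6 a^{2} - 3 a$)
$r{\left(133,-213 \right)} - w{\left(176 \right)} = 133 - \left(-78 - 6 \cdot 176^{2} - 528\right) = 133 - \left(-78 - 185856 - 528\right) = 133 - -186462 = 133 + 186462 = 186595$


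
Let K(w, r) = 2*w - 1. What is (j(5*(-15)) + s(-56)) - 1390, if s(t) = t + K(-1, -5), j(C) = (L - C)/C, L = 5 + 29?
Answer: -108784/75 ≈ -1450.5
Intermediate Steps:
L = 34
K(w, r) = -1 + 2*w
j(C) = (34 - C)/C
s(t) = -3 + t (s(t) = t + (-1 + 2*(-1)) = t + (-1 - 2) = t - 3 = -3 + t)
(j(5*(-15)) + s(-56)) - 1390 = ((34 - 5*(-15))/((5*(-15))) + (-3 - 56)) - 1390 = ((34 - 1*(-75))/(-75) - 59) - 1390 = (-(34 + 75)/75 - 59) - 1390 = (-1/75*109 - 59) - 1390 = (-109/75 - 59) - 1390 = -4534/75 - 1390 = -108784/75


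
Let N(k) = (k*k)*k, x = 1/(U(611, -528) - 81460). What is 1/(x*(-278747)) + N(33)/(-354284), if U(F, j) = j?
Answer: 2718529379/14107943164 ≈ 0.19269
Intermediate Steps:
x = -1/81988 (x = 1/(-528 - 81460) = 1/(-81988) = -1/81988 ≈ -1.2197e-5)
N(k) = k³ (N(k) = k²*k = k³)
1/(x*(-278747)) + N(33)/(-354284) = 1/(-1/81988*(-278747)) + 33³/(-354284) = -81988*(-1/278747) + 35937*(-1/354284) = 81988/278747 - 35937/354284 = 2718529379/14107943164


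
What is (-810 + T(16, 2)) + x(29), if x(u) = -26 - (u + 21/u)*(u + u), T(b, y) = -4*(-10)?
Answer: -2520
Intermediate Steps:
T(b, y) = 40
x(u) = -26 - 2*u*(u + 21/u) (x(u) = -26 - (u + 21/u)*2*u = -26 - 2*u*(u + 21/u))
(-810 + T(16, 2)) + x(29) = (-810 + 40) + (-68 - 2*29**2) = -770 + (-68 - 2*841) = -770 + (-68 - 1682) = -770 - 1750 = -2520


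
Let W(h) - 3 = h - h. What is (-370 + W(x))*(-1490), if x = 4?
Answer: 546830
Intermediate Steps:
W(h) = 3 (W(h) = 3 + (h - h) = 3 + 0 = 3)
(-370 + W(x))*(-1490) = (-370 + 3)*(-1490) = -367*(-1490) = 546830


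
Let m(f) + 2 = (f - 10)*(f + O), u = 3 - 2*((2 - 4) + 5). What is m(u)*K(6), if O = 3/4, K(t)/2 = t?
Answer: 327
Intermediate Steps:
K(t) = 2*t
O = ¾ (O = 3*(¼) = ¾ ≈ 0.75000)
u = -3 (u = 3 - 2*(-2 + 5) = 3 - 2*3 = 3 - 1*6 = 3 - 6 = -3)
m(f) = -2 + (-10 + f)*(¾ + f) (m(f) = -2 + (f - 10)*(f + ¾) = -2 + (-10 + f)*(¾ + f))
m(u)*K(6) = (-19/2 + (-3)² - 37/4*(-3))*(2*6) = (-19/2 + 9 + 111/4)*12 = (109/4)*12 = 327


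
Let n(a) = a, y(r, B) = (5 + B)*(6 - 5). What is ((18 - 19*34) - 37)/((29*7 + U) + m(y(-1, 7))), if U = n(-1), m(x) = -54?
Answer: -665/148 ≈ -4.4932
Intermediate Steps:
y(r, B) = 5 + B (y(r, B) = (5 + B)*1 = 5 + B)
U = -1
((18 - 19*34) - 37)/((29*7 + U) + m(y(-1, 7))) = ((18 - 19*34) - 37)/((29*7 - 1) - 54) = ((18 - 646) - 37)/((203 - 1) - 54) = (-628 - 37)/(202 - 54) = -665/148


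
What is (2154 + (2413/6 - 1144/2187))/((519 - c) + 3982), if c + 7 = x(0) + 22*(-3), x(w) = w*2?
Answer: 11178385/20006676 ≈ 0.55873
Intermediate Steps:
x(w) = 2*w
c = -73 (c = -7 + (2*0 + 22*(-3)) = -7 + (0 - 66) = -7 - 66 = -73)
(2154 + (2413/6 - 1144/2187))/((519 - c) + 3982) = (2154 + (2413/6 - 1144/2187))/((519 - 1*(-73)) + 3982) = (2154 + (2413*(⅙) - 1144*1/2187))/((519 + 73) + 3982) = (2154 + (2413/6 - 1144/2187))/(592 + 3982) = (2154 + 1756789/4374)/4574 = (11178385/4374)*(1/4574) = 11178385/20006676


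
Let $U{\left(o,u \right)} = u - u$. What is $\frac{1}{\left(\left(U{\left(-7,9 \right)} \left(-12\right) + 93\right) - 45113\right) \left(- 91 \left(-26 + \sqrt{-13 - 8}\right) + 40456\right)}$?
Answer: $- \frac{549}{1058488067650} - \frac{7 i \sqrt{21}}{6350928405900} \approx -5.1866 \cdot 10^{-10} - 5.0509 \cdot 10^{-12} i$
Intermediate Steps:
$U{\left(o,u \right)} = 0$
$\frac{1}{\left(\left(U{\left(-7,9 \right)} \left(-12\right) + 93\right) - 45113\right) \left(- 91 \left(-26 + \sqrt{-13 - 8}\right) + 40456\right)} = \frac{1}{\left(\left(0 \left(-12\right) + 93\right) - 45113\right) \left(- 91 \left(-26 + \sqrt{-13 - 8}\right) + 40456\right)} = \frac{1}{\left(\left(0 + 93\right) - 45113\right) \left(- 91 \left(-26 + \sqrt{-21}\right) + 40456\right)} = \frac{1}{\left(93 - 45113\right) \left(- 91 \left(-26 + i \sqrt{21}\right) + 40456\right)} = \frac{1}{\left(-45020\right) \left(\left(2366 - 91 i \sqrt{21}\right) + 40456\right)} = \frac{1}{\left(-45020\right) \left(42822 - 91 i \sqrt{21}\right)} = \frac{1}{-1927846440 + 4096820 i \sqrt{21}}$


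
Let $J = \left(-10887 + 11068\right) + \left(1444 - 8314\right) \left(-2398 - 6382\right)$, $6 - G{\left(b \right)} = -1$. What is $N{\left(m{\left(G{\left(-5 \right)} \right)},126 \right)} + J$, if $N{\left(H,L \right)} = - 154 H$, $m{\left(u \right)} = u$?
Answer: $60317703$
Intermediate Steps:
$G{\left(b \right)} = 7$ ($G{\left(b \right)} = 6 - -1 = 6 + 1 = 7$)
$J = 60318781$ ($J = 181 - -60318600 = 181 + 60318600 = 60318781$)
$N{\left(m{\left(G{\left(-5 \right)} \right)},126 \right)} + J = \left(-154\right) 7 + 60318781 = -1078 + 60318781 = 60317703$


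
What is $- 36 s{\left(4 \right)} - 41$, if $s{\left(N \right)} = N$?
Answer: $-185$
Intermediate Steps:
$- 36 s{\left(4 \right)} - 41 = \left(-36\right) 4 - 41 = -144 - 41 = -185$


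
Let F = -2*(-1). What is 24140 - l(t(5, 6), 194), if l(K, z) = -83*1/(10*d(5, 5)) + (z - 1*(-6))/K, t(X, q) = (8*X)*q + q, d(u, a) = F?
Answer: 59392609/2460 ≈ 24143.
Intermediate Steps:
F = 2
d(u, a) = 2
t(X, q) = q + 8*X*q (t(X, q) = 8*X*q + q = q + 8*X*q)
l(K, z) = -83/20 + (6 + z)/K (l(K, z) = -83/(2*10) + (z - 1*(-6))/K = -83/20 + (z + 6)/K = -83*1/20 + (6 + z)/K = -83/20 + (6 + z)/K)
24140 - l(t(5, 6), 194) = 24140 - (6 + 194 - 249*(1 + 8*5)/10)/(6*(1 + 8*5)) = 24140 - (6 + 194 - 249*(1 + 40)/10)/(6*(1 + 40)) = 24140 - (6 + 194 - 249*41/10)/(6*41) = 24140 - (6 + 194 - 83/20*246)/246 = 24140 - (6 + 194 - 10209/10)/246 = 24140 - (-8209)/(246*10) = 24140 - 1*(-8209/2460) = 24140 + 8209/2460 = 59392609/2460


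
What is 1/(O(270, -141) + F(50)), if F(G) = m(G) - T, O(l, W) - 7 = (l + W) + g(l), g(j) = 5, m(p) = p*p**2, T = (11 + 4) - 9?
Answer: 1/125135 ≈ 7.9914e-6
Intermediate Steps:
T = 6 (T = 15 - 9 = 6)
m(p) = p**3
O(l, W) = 12 + W + l (O(l, W) = 7 + ((l + W) + 5) = 7 + ((W + l) + 5) = 7 + (5 + W + l) = 12 + W + l)
F(G) = -6 + G**3 (F(G) = G**3 - 1*6 = G**3 - 6 = -6 + G**3)
1/(O(270, -141) + F(50)) = 1/((12 - 141 + 270) + (-6 + 50**3)) = 1/(141 + (-6 + 125000)) = 1/(141 + 124994) = 1/125135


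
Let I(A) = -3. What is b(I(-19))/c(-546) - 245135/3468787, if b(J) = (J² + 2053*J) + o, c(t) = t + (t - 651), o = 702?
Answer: 125650893/41129903 ≈ 3.0550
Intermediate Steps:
c(t) = -651 + 2*t (c(t) = t + (-651 + t) = -651 + 2*t)
b(J) = 702 + J² + 2053*J (b(J) = (J² + 2053*J) + 702 = 702 + J² + 2053*J)
b(I(-19))/c(-546) - 245135/3468787 = (702 + (-3)² + 2053*(-3))/(-651 + 2*(-546)) - 245135/3468787 = (702 + 9 - 6159)/(-651 - 1092) - 245135*1/3468787 = -5448/(-1743) - 245135/3468787 = -5448*(-1/1743) - 245135/3468787 = 1816/581 - 245135/3468787 = 125650893/41129903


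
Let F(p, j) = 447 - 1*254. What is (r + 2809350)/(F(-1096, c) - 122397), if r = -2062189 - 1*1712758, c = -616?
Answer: 965597/122204 ≈ 7.9015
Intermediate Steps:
F(p, j) = 193 (F(p, j) = 447 - 254 = 193)
r = -3774947 (r = -2062189 - 1712758 = -3774947)
(r + 2809350)/(F(-1096, c) - 122397) = (-3774947 + 2809350)/(193 - 122397) = -965597/(-122204) = -965597*(-1/122204) = 965597/122204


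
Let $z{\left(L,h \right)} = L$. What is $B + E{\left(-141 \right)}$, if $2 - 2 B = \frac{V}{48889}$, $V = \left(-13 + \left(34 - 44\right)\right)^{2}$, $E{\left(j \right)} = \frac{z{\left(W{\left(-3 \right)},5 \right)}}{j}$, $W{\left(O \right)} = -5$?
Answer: $\frac{14200999}{13786698} \approx 1.0301$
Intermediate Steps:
$E{\left(j \right)} = - \frac{5}{j}$
$V = 529$ ($V = \left(-13 + \left(34 - 44\right)\right)^{2} = \left(-13 - 10\right)^{2} = \left(-23\right)^{2} = 529$)
$B = \frac{97249}{97778}$ ($B = 1 - \frac{529 \cdot \frac{1}{48889}}{2} = 1 - \frac{529}{97778} = \frac{97249}{97778} \approx 0.99459$)
$B + E{\left(-141 \right)} = \frac{97249}{97778} - \frac{5}{-141} = \frac{97249}{97778} - - \frac{5}{141} = \frac{97249}{97778} + \frac{5}{141} = \frac{14200999}{13786698}$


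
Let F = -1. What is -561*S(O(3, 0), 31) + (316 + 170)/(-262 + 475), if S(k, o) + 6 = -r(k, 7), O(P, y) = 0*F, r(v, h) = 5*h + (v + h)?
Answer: 1912050/71 ≈ 26930.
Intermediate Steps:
r(v, h) = v + 6*h (r(v, h) = 5*h + (h + v) = v + 6*h)
O(P, y) = 0 (O(P, y) = 0*(-1) = 0)
S(k, o) = -48 - k (S(k, o) = -6 - (k + 6*7) = -6 - (k + 42) = -6 - (42 + k) = -6 + (-42 - k) = -48 - k)
-561*S(O(3, 0), 31) + (316 + 170)/(-262 + 475) = -561*(-48 - 1*0) + (316 + 170)/(-262 + 475) = -561*(-48 + 0) + 486/213 = -561*(-48) + 486*(1/213) = 26928 + 162/71 = 1912050/71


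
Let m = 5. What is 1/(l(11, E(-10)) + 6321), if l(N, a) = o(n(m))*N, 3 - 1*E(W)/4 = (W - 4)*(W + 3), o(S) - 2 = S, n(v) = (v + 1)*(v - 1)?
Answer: 1/6607 ≈ 0.00015135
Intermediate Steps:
n(v) = (1 + v)*(-1 + v)
o(S) = 2 + S
E(W) = 12 - 4*(-4 + W)*(3 + W) (E(W) = 12 - 4*(W - 4)*(W + 3) = 12 - 4*(-4 + W)*(3 + W))
l(N, a) = 26*N (l(N, a) = (2 + (-1 + 5²))*N = (2 + (-1 + 25))*N = (2 + 24)*N = 26*N)
1/(l(11, E(-10)) + 6321) = 1/(26*11 + 6321) = 1/(286 + 6321) = 1/6607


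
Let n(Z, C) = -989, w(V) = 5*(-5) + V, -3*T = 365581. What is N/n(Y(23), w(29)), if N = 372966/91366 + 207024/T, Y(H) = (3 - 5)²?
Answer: -3618382677/1501557056177 ≈ -0.0024098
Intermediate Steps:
T = -365581/3 (T = -⅓*365581 = -365581/3 ≈ -1.2186e+5)
Y(H) = 4 (Y(H) = (-2)² = 4)
w(V) = -25 + V
N = 3618382677/1518257893 (N = 372966/91366 + 207024/(-365581/3) = 372966*(1/91366) + 207024*(-3/365581) = 16953/4153 - 621072/365581 = 3618382677/1518257893 ≈ 2.3832)
N/n(Y(23), w(29)) = (3618382677/1518257893)/(-989) = (3618382677/1518257893)*(-1/989) = -3618382677/1501557056177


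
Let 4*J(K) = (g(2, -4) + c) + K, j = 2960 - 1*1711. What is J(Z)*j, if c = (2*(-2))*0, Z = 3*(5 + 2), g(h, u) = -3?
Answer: 11241/2 ≈ 5620.5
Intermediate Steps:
Z = 21 (Z = 3*7 = 21)
c = 0 (c = -4*0 = 0)
j = 1249 (j = 2960 - 1711 = 1249)
J(K) = -¾ + K/4 (J(K) = ((-3 + 0) + K)/4 = (-3 + K)/4 = -¾ + K/4)
J(Z)*j = (-¾ + (¼)*21)*1249 = (-¾ + 21/4)*1249 = (9/2)*1249 = 11241/2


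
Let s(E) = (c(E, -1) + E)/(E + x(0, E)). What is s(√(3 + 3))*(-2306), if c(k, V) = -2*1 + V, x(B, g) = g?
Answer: -1153 + 1153*√6/2 ≈ 259.13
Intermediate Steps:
c(k, V) = -2 + V
s(E) = (-3 + E)/(2*E) (s(E) = ((-2 - 1) + E)/(E + E) = (-3 + E)/((2*E)) = (-3 + E)*(1/(2*E)) = (-3 + E)/(2*E))
s(√(3 + 3))*(-2306) = ((-3 + √(3 + 3))/(2*(√(3 + 3))))*(-2306) = ((-3 + √6)/(2*(√6)))*(-2306) = ((√6/6)*(-3 + √6)/2)*(-2306) = (√6*(-3 + √6)/12)*(-2306) = -1153*√6*(-3 + √6)/6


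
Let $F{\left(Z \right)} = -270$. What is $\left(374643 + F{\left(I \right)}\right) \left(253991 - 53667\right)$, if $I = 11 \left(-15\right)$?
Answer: $74995896852$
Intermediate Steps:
$I = -165$
$\left(374643 + F{\left(I \right)}\right) \left(253991 - 53667\right) = \left(374643 - 270\right) \left(253991 - 53667\right) = 374373 \cdot 200324 = 74995896852$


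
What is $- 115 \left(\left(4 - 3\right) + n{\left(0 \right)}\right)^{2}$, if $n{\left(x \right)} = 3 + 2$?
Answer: $-4140$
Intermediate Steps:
$n{\left(x \right)} = 5$
$- 115 \left(\left(4 - 3\right) + n{\left(0 \right)}\right)^{2} = - 115 \left(\left(4 - 3\right) + 5\right)^{2} = - 115 \left(1 + 5\right)^{2} = - 115 \cdot 6^{2} = \left(-115\right) 36 = -4140$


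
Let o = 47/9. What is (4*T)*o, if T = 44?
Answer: 8272/9 ≈ 919.11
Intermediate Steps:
o = 47/9 (o = 47*(⅑) = 47/9 ≈ 5.2222)
(4*T)*o = (4*44)*(47/9) = 176*(47/9) = 8272/9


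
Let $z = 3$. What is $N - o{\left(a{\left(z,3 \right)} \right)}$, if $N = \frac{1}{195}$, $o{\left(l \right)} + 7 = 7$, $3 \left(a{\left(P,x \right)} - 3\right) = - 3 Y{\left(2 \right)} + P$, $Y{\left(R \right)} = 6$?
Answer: $\frac{1}{195} \approx 0.0051282$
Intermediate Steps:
$a{\left(P,x \right)} = -3 + \frac{P}{3}$ ($a{\left(P,x \right)} = 3 + \frac{\left(-3\right) 6 + P}{3} = 3 + \frac{-18 + P}{3} = 3 + \left(-6 + \frac{P}{3}\right) = -3 + \frac{P}{3}$)
$o{\left(l \right)} = 0$ ($o{\left(l \right)} = -7 + 7 = 0$)
$N = \frac{1}{195} \approx 0.0051282$
$N - o{\left(a{\left(z,3 \right)} \right)} = \frac{1}{195} - 0 = \frac{1}{195} + 0 = \frac{1}{195}$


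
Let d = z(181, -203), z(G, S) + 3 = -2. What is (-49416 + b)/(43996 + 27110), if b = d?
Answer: -49421/71106 ≈ -0.69503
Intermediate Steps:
z(G, S) = -5 (z(G, S) = -3 - 2 = -5)
d = -5
b = -5
(-49416 + b)/(43996 + 27110) = (-49416 - 5)/(43996 + 27110) = -49421/71106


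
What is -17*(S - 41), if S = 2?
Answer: 663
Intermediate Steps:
-17*(S - 41) = -17*(2 - 41) = -17*(-39) = 663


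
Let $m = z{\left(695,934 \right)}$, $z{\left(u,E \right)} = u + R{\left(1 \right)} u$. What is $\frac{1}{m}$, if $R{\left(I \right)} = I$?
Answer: $\frac{1}{1390} \approx 0.00071942$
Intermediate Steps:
$z{\left(u,E \right)} = 2 u$ ($z{\left(u,E \right)} = u + 1 u = u + u = 2 u$)
$m = 1390$ ($m = 2 \cdot 695 = 1390$)
$\frac{1}{m} = \frac{1}{1390}$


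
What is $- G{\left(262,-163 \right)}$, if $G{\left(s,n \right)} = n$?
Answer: $163$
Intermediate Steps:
$- G{\left(262,-163 \right)} = \left(-1\right) \left(-163\right) = 163$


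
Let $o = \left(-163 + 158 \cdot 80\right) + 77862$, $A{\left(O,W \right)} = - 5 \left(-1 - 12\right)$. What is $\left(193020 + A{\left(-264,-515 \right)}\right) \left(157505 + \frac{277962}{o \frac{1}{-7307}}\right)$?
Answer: $\frac{785069184040395}{30113} \approx 2.6071 \cdot 10^{10}$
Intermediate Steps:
$A{\left(O,W \right)} = 65$ ($A{\left(O,W \right)} = \left(-5\right) \left(-13\right) = 65$)
$o = 90339$ ($o = \left(-163 + 12640\right) + 77862 = 12477 + 77862 = 90339$)
$\left(193020 + A{\left(-264,-515 \right)}\right) \left(157505 + \frac{277962}{o \frac{1}{-7307}}\right) = \left(193020 + 65\right) \left(157505 + \frac{277962}{90339 \frac{1}{-7307}}\right) = 193085 \left(157505 + \frac{277962}{90339 \left(- \frac{1}{7307}\right)}\right) = 193085 \left(157505 + \frac{277962}{- \frac{90339}{7307}}\right) = 193085 \left(157505 + 277962 \left(- \frac{7307}{90339}\right)\right) = 193085 \left(157505 - \frac{677022778}{30113}\right) = 193085 \cdot \frac{4065925287}{30113} = \frac{785069184040395}{30113}$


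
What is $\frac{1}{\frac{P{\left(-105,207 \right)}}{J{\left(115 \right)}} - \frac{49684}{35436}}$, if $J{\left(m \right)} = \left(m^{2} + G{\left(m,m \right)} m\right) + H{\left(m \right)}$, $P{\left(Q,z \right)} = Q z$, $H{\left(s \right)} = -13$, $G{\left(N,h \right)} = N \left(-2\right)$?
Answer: $\frac{117275442}{28121167} \approx 4.1704$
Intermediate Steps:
$G{\left(N,h \right)} = - 2 N$
$J{\left(m \right)} = -13 - m^{2}$ ($J{\left(m \right)} = \left(m^{2} + - 2 m m\right) - 13 = \left(m^{2} - 2 m^{2}\right) - 13 = - m^{2} - 13 = -13 - m^{2}$)
$\frac{1}{\frac{P{\left(-105,207 \right)}}{J{\left(115 \right)}} - \frac{49684}{35436}} = \frac{1}{\frac{\left(-105\right) 207}{-13 - 115^{2}} - \frac{49684}{35436}} = \frac{1}{- \frac{21735}{-13 - 13225} - \frac{12421}{8859}} = \frac{1}{- \frac{21735}{-13238} - \frac{12421}{8859}} = \frac{1}{\left(-21735\right) \left(- \frac{1}{13238}\right) - \frac{12421}{8859}} = \frac{1}{\frac{21735}{13238} - \frac{12421}{8859}} = \frac{1}{\frac{28121167}{117275442}} = \frac{117275442}{28121167}$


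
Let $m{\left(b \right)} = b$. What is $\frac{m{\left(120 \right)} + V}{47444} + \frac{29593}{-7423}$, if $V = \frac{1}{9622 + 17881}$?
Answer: $- \frac{38589996481173}{9685918860436} \approx -3.9841$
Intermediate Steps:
$V = \frac{1}{27503} \approx 3.636 \cdot 10^{-5}$
$\frac{m{\left(120 \right)} + V}{47444} + \frac{29593}{-7423} = \frac{120 + \frac{1}{27503}}{47444} + \frac{29593}{-7423} = \frac{3300361}{27503} \cdot \frac{1}{47444} + 29593 \left(- \frac{1}{7423}\right) = \frac{3300361}{1304852332} - \frac{29593}{7423} = - \frac{38589996481173}{9685918860436}$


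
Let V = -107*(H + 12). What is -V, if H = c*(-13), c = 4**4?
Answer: -354812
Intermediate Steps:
c = 256
H = -3328 (H = 256*(-13) = -3328)
V = 354812 (V = -107*(-3328 + 12) = -107*(-3316) = 354812)
-V = -1*354812 = -354812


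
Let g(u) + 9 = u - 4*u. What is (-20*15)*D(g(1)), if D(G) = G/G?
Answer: -300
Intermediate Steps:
g(u) = -9 - 3*u (g(u) = -9 + (u - 4*u) = -9 - 3*u)
D(G) = 1
(-20*15)*D(g(1)) = -20*15*1 = -300*1 = -300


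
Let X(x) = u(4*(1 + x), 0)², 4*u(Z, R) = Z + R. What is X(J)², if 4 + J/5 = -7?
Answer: 8503056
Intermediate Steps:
J = -55 (J = -20 + 5*(-7) = -20 - 35 = -55)
u(Z, R) = R/4 + Z/4 (u(Z, R) = (Z + R)/4 = (R + Z)/4 = R/4 + Z/4)
X(x) = (1 + x)² (X(x) = ((¼)*0 + (4*(1 + x))/4)² = (0 + (4 + 4*x)/4)² = (0 + (1 + x))² = (1 + x)²)
X(J)² = ((1 - 55)²)² = ((-54)²)² = 2916² = 8503056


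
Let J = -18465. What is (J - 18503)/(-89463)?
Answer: 36968/89463 ≈ 0.41322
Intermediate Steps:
(J - 18503)/(-89463) = (-18465 - 18503)/(-89463) = -36968*(-1/89463) = 36968/89463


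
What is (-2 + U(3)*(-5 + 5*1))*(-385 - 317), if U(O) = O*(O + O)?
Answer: 1404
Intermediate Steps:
U(O) = 2*O² (U(O) = O*(2*O) = 2*O²)
(-2 + U(3)*(-5 + 5*1))*(-385 - 317) = (-2 + (2*3²)*(-5 + 5*1))*(-385 - 317) = (-2 + (2*9)*(-5 + 5))*(-702) = (-2 + 18*0)*(-702) = (-2 + 0)*(-702) = -2*(-702) = 1404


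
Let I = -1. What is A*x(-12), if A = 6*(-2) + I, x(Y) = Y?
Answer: 156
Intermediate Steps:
A = -13 (A = 6*(-2) - 1 = -12 - 1 = -13)
A*x(-12) = -13*(-12) = 156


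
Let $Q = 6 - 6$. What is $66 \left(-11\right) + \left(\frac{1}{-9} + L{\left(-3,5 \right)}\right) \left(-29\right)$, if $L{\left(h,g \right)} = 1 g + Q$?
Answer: $- \frac{7810}{9} \approx -867.78$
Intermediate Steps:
$Q = 0$ ($Q = 6 - 6 = 0$)
$L{\left(h,g \right)} = g$ ($L{\left(h,g \right)} = 1 g + 0 = g + 0 = g$)
$66 \left(-11\right) + \left(\frac{1}{-9} + L{\left(-3,5 \right)}\right) \left(-29\right) = 66 \left(-11\right) + \left(\frac{1}{-9} + 5\right) \left(-29\right) = -726 + \left(- \frac{1}{9} + 5\right) \left(-29\right) = -726 + \frac{44}{9} \left(-29\right) = -726 - \frac{1276}{9} = - \frac{7810}{9}$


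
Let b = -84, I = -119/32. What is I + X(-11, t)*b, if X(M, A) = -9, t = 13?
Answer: 24073/32 ≈ 752.28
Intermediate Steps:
I = -119/32 (I = -119*1/32 = -119/32 ≈ -3.7188)
I + X(-11, t)*b = -119/32 - 9*(-84) = -119/32 + 756 = 24073/32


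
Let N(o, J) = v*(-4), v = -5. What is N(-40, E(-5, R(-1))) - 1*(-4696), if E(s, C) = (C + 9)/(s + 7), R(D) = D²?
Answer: 4716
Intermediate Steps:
E(s, C) = (9 + C)/(7 + s)
N(o, J) = 20 (N(o, J) = -5*(-4) = 20)
N(-40, E(-5, R(-1))) - 1*(-4696) = 20 - 1*(-4696) = 20 + 4696 = 4716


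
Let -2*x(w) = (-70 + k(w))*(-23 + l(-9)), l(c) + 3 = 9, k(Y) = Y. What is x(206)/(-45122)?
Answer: -578/22561 ≈ -0.025619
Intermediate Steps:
l(c) = 6 (l(c) = -3 + 9 = 6)
x(w) = -595 + 17*w/2 (x(w) = -(-70 + w)*(-23 + 6)/2 = -(-70 + w)*(-17)/2 = -(1190 - 17*w)/2 = -595 + 17*w/2)
x(206)/(-45122) = (-595 + (17/2)*206)/(-45122) = (-595 + 1751)*(-1/45122) = 1156*(-1/45122) = -578/22561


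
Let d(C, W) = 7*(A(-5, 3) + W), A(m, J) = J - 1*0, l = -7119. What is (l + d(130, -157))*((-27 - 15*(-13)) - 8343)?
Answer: 67010475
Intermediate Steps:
A(m, J) = J (A(m, J) = J + 0 = J)
d(C, W) = 21 + 7*W (d(C, W) = 7*(3 + W) = 21 + 7*W)
(l + d(130, -157))*((-27 - 15*(-13)) - 8343) = (-7119 + (21 + 7*(-157)))*((-27 - 15*(-13)) - 8343) = (-7119 + (21 - 1099))*((-27 + 195) - 8343) = (-7119 - 1078)*(168 - 8343) = -8197*(-8175) = 67010475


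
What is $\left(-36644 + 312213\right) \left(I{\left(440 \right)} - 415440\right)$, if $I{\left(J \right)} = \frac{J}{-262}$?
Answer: $- \frac{14997253107340}{131} \approx -1.1448 \cdot 10^{11}$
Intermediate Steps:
$I{\left(J \right)} = - \frac{J}{262}$ ($I{\left(J \right)} = J \left(- \frac{1}{262}\right) = - \frac{J}{262}$)
$\left(-36644 + 312213\right) \left(I{\left(440 \right)} - 415440\right) = \left(-36644 + 312213\right) \left(\left(- \frac{1}{262}\right) 440 - 415440\right) = 275569 \left(- \frac{220}{131} - 415440\right) = 275569 \left(- \frac{54422860}{131}\right) = - \frac{14997253107340}{131}$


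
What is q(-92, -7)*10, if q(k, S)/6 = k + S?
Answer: -5940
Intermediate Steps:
q(k, S) = 6*S + 6*k (q(k, S) = 6*(k + S) = 6*(S + k) = 6*S + 6*k)
q(-92, -7)*10 = (6*(-7) + 6*(-92))*10 = (-42 - 552)*10 = -594*10 = -5940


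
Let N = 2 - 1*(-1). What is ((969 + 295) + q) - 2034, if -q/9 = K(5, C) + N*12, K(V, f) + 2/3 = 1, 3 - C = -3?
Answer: -1097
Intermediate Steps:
C = 6 (C = 3 - 1*(-3) = 3 + 3 = 6)
K(V, f) = 1/3 (K(V, f) = -2/3 + 1 = 1/3)
N = 3 (N = 2 + 1 = 3)
q = -327 (q = -9*(1/3 + 3*12) = -9*(1/3 + 36) = -9*109/3 = -327)
((969 + 295) + q) - 2034 = ((969 + 295) - 327) - 2034 = (1264 - 327) - 2034 = 937 - 2034 = -1097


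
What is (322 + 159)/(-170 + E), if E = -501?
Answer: -481/671 ≈ -0.71684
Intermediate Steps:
(322 + 159)/(-170 + E) = (322 + 159)/(-170 - 501) = 481/(-671) = 481*(-1/671) = -481/671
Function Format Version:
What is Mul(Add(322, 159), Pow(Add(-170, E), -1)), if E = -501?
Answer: Rational(-481, 671) ≈ -0.71684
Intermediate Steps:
Mul(Add(322, 159), Pow(Add(-170, E), -1)) = Mul(Add(322, 159), Pow(Add(-170, -501), -1)) = Mul(481, Pow(-671, -1)) = Mul(481, Rational(-1, 671)) = Rational(-481, 671)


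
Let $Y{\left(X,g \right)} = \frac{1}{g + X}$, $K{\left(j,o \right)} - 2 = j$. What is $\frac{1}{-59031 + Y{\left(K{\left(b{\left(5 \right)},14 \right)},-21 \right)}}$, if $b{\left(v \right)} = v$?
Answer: $- \frac{14}{826435} \approx -1.694 \cdot 10^{-5}$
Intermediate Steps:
$K{\left(j,o \right)} = 2 + j$
$Y{\left(X,g \right)} = \frac{1}{X + g}$
$\frac{1}{-59031 + Y{\left(K{\left(b{\left(5 \right)},14 \right)},-21 \right)}} = \frac{1}{-59031 + \frac{1}{\left(2 + 5\right) - 21}} = \frac{1}{-59031 + \frac{1}{7 - 21}} = \frac{1}{-59031 + \frac{1}{-14}} = \frac{1}{-59031 - \frac{1}{14}} = \frac{1}{- \frac{826435}{14}} = - \frac{14}{826435}$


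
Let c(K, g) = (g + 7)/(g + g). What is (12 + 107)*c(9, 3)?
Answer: 595/3 ≈ 198.33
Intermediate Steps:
c(K, g) = (7 + g)/(2*g) (c(K, g) = (7 + g)/((2*g)) = (7 + g)*(1/(2*g)) = (7 + g)/(2*g))
(12 + 107)*c(9, 3) = (12 + 107)*((½)*(7 + 3)/3) = 119*((½)*(⅓)*10) = 119*(5/3) = 595/3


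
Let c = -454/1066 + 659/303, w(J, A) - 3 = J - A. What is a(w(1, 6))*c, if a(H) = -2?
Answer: -564932/161499 ≈ -3.4981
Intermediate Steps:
w(J, A) = 3 + J - A (w(J, A) = 3 + (J - A) = 3 + J - A)
c = 282466/161499 (c = -454*1/1066 + 659*(1/303) = -227/533 + 659/303 = 282466/161499 ≈ 1.7490)
a(w(1, 6))*c = -2*282466/161499 = -564932/161499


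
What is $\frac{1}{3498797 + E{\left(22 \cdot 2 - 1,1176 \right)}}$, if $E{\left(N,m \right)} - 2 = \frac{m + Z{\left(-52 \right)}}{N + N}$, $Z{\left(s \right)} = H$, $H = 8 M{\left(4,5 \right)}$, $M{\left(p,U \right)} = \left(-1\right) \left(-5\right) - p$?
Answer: $\frac{43}{150448949} \approx 2.8581 \cdot 10^{-7}$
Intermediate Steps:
$M{\left(p,U \right)} = 5 - p$
$H = 8$ ($H = 8 \left(5 - 4\right) = 8 \cdot 1 = 8$)
$Z{\left(s \right)} = 8$
$E{\left(N,m \right)} = 2 + \frac{8 + m}{2 N}$ ($E{\left(N,m \right)} = 2 + \frac{m + 8}{N + N} = 2 + \frac{8 + m}{2 N}$)
$\frac{1}{3498797 + E{\left(22 \cdot 2 - 1,1176 \right)}} = \frac{1}{3498797 + \frac{8 + 1176 + 4 \left(22 \cdot 2 - 1\right)}{2 \left(22 \cdot 2 - 1\right)}} = \frac{1}{3498797 + \frac{8 + 1176 + 4 \left(44 - 1\right)}{2 \left(44 - 1\right)}} = \frac{1}{3498797 + \frac{8 + 1176 + 4 \cdot 43}{2 \cdot 43}} = \frac{1}{3498797 + \frac{1}{2} \cdot \frac{1}{43} \left(8 + 1176 + 172\right)} = \frac{1}{3498797 + \frac{1}{2} \cdot \frac{1}{43} \cdot 1356} = \frac{1}{3498797 + \frac{678}{43}} = \frac{1}{\frac{150448949}{43}} = \frac{43}{150448949}$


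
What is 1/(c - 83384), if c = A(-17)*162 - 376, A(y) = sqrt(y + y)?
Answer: -3490/292359579 - 9*I*sqrt(34)/389812772 ≈ -1.1937e-5 - 1.3462e-7*I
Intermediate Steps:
A(y) = sqrt(2)*sqrt(y) (A(y) = sqrt(2*y) = sqrt(2)*sqrt(y))
c = -376 + 162*I*sqrt(34) (c = (sqrt(2)*sqrt(-17))*162 - 376 = (sqrt(2)*(I*sqrt(17)))*162 - 376 = (I*sqrt(34))*162 - 376 = 162*I*sqrt(34) - 376 = -376 + 162*I*sqrt(34) ≈ -376.0 + 944.61*I)
1/(c - 83384) = 1/((-376 + 162*I*sqrt(34)) - 83384) = 1/(-83760 + 162*I*sqrt(34))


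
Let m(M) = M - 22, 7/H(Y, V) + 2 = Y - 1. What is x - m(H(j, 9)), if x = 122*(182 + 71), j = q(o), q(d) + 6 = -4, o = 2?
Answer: 401551/13 ≈ 30889.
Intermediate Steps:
q(d) = -10 (q(d) = -6 - 4 = -10)
j = -10
H(Y, V) = 7/(-3 + Y) (H(Y, V) = 7/(-2 + (Y - 1)) = 7/(-2 + (-1 + Y)) = 7/(-3 + Y))
m(M) = -22 + M
x = 30866 (x = 122*253 = 30866)
x - m(H(j, 9)) = 30866 - (-22 + 7/(-3 - 10)) = 30866 - (-22 + 7/(-13)) = 30866 - (-22 + 7*(-1/13)) = 30866 - (-22 - 7/13) = 30866 - 1*(-293/13) = 30866 + 293/13 = 401551/13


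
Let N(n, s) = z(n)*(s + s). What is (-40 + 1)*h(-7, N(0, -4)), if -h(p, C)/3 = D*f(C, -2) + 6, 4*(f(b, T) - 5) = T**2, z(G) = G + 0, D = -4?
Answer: -2106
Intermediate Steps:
z(G) = G
f(b, T) = 5 + T**2/4
N(n, s) = 2*n*s (N(n, s) = n*(s + s) = n*(2*s) = 2*n*s)
h(p, C) = 54 (h(p, C) = -3*(-4*(5 + (1/4)*(-2)**2) + 6) = -3*(-4*(5 + (1/4)*4) + 6) = -3*(-4*(5 + 1) + 6) = -3*(-4*6 + 6) = -3*(-24 + 6) = -3*(-18) = 54)
(-40 + 1)*h(-7, N(0, -4)) = (-40 + 1)*54 = -39*54 = -2106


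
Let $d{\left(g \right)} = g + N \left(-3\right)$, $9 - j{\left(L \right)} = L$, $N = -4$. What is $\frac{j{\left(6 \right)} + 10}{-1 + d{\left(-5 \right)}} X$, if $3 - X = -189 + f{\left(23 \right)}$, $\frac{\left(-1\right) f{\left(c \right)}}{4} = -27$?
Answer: $182$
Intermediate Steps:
$j{\left(L \right)} = 9 - L$
$d{\left(g \right)} = 12 + g$ ($d{\left(g \right)} = g - -12 = g + 12 = 12 + g$)
$f{\left(c \right)} = 108$ ($f{\left(c \right)} = \left(-4\right) \left(-27\right) = 108$)
$X = 84$ ($X = 3 - \left(-189 + 108\right) = 3 - -81 = 3 + 81 = 84$)
$\frac{j{\left(6 \right)} + 10}{-1 + d{\left(-5 \right)}} X = \frac{\left(9 - 6\right) + 10}{-1 + \left(12 - 5\right)} 84 = \frac{\left(9 - 6\right) + 10}{-1 + 7} \cdot 84 = \frac{3 + 10}{6} \cdot 84 = 13 \cdot \frac{1}{6} \cdot 84 = \frac{13}{6} \cdot 84 = 182$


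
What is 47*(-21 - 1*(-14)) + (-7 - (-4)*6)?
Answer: -312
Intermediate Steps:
47*(-21 - 1*(-14)) + (-7 - (-4)*6) = 47*(-21 + 14) + (-7 - 1*(-24)) = 47*(-7) + (-7 + 24) = -329 + 17 = -312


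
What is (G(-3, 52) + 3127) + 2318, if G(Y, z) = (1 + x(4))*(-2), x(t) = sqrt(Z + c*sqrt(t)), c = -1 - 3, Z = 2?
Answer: 5443 - 2*I*sqrt(6) ≈ 5443.0 - 4.899*I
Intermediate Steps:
c = -4
x(t) = sqrt(2 - 4*sqrt(t))
G(Y, z) = -2 - 2*I*sqrt(6) (G(Y, z) = (1 + sqrt(2 - 4*sqrt(4)))*(-2) = (1 + sqrt(2 - 4*2))*(-2) = (1 + sqrt(2 - 8))*(-2) = (1 + sqrt(-6))*(-2) = (1 + I*sqrt(6))*(-2) = -2 - 2*I*sqrt(6))
(G(-3, 52) + 3127) + 2318 = ((-2 - 2*I*sqrt(6)) + 3127) + 2318 = (3125 - 2*I*sqrt(6)) + 2318 = 5443 - 2*I*sqrt(6)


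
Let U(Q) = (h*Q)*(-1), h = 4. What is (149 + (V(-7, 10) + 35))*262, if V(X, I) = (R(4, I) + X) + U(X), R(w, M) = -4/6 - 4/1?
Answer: 157462/3 ≈ 52487.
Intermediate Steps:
R(w, M) = -14/3 (R(w, M) = -4*⅙ - 4*1 = -⅔ - 4 = -14/3)
U(Q) = -4*Q (U(Q) = (4*Q)*(-1) = -4*Q)
V(X, I) = -14/3 - 3*X (V(X, I) = (-14/3 + X) - 4*X = -14/3 - 3*X)
(149 + (V(-7, 10) + 35))*262 = (149 + ((-14/3 - 3*(-7)) + 35))*262 = (149 + ((-14/3 + 21) + 35))*262 = (149 + (49/3 + 35))*262 = (149 + 154/3)*262 = (601/3)*262 = 157462/3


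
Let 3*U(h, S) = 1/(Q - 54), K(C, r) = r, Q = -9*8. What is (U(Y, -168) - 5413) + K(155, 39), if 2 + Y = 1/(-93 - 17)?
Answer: -2031373/378 ≈ -5374.0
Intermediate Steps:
Q = -72
Y = -221/110 (Y = -2 + 1/(-93 - 17) = -2 + 1/(-110) = -2 - 1/110 = -221/110 ≈ -2.0091)
U(h, S) = -1/378 (U(h, S) = 1/(3*(-72 - 54)) = (⅓)/(-126) = (⅓)*(-1/126) = -1/378)
(U(Y, -168) - 5413) + K(155, 39) = (-1/378 - 5413) + 39 = -2046115/378 + 39 = -2031373/378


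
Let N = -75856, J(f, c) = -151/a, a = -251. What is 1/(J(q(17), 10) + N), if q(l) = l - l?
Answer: -251/19039705 ≈ -1.3183e-5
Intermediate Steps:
q(l) = 0
J(f, c) = 151/251 (J(f, c) = -151/(-251) = -151*(-1/251) = 151/251)
1/(J(q(17), 10) + N) = 1/(151/251 - 75856) = 1/(-19039705/251) = -251/19039705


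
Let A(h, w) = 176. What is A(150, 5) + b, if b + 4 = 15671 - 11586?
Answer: 4257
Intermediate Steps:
b = 4081 (b = -4 + (15671 - 11586) = -4 + 4085 = 4081)
A(150, 5) + b = 176 + 4081 = 4257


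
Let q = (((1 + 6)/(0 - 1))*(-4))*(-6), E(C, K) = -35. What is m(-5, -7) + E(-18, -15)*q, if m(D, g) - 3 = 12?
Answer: 5895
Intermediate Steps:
m(D, g) = 15 (m(D, g) = 3 + 12 = 15)
q = -168 (q = ((7/(-1))*(-4))*(-6) = ((7*(-1))*(-4))*(-6) = -7*(-4)*(-6) = 28*(-6) = -168)
m(-5, -7) + E(-18, -15)*q = 15 - 35*(-168) = 15 + 5880 = 5895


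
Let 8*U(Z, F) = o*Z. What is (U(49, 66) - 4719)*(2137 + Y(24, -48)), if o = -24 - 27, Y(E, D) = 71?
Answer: -11109276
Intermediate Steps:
o = -51
U(Z, F) = -51*Z/8 (U(Z, F) = (-51*Z)/8 = -51*Z/8)
(U(49, 66) - 4719)*(2137 + Y(24, -48)) = (-51/8*49 - 4719)*(2137 + 71) = (-2499/8 - 4719)*2208 = -40251/8*2208 = -11109276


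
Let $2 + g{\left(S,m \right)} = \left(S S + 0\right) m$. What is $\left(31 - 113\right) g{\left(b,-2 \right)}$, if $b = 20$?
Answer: $65764$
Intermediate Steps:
$g{\left(S,m \right)} = -2 + m S^{2}$ ($g{\left(S,m \right)} = -2 + \left(S S + 0\right) m = -2 + \left(S^{2} + 0\right) m = -2 + S^{2} m = -2 + m S^{2}$)
$\left(31 - 113\right) g{\left(b,-2 \right)} = \left(31 - 113\right) \left(-2 - 2 \cdot 20^{2}\right) = - 82 \left(-2 - 800\right) = \left(-82\right) \left(-802\right) = 65764$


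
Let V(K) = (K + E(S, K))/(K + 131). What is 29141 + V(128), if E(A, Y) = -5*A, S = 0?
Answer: 7547647/259 ≈ 29142.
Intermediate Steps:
V(K) = K/(131 + K) (V(K) = (K - 5*0)/(K + 131) = (K + 0)/(131 + K) = K/(131 + K))
29141 + V(128) = 29141 + 128/(131 + 128) = 29141 + 128/259 = 7547647/259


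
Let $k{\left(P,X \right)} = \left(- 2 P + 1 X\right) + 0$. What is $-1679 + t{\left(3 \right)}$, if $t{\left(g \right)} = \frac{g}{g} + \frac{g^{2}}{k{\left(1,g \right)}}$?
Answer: $-1669$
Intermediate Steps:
$k{\left(P,X \right)} = X - 2 P$ ($k{\left(P,X \right)} = \left(- 2 P + X\right) + 0 = \left(X - 2 P\right) + 0 = X - 2 P$)
$t{\left(g \right)} = 1 + \frac{g^{2}}{-2 + g}$ ($t{\left(g \right)} = \frac{g}{g} + \frac{g^{2}}{g - 2} = 1 + \frac{g^{2}}{g - 2} = 1 + \frac{g^{2}}{-2 + g}$)
$-1679 + t{\left(3 \right)} = -1679 + \frac{-2 + 3 + 3^{2}}{-2 + 3} = -1679 + \frac{-2 + 3 + 9}{1} = -1679 + 1 \cdot 10 = -1679 + 10 = -1669$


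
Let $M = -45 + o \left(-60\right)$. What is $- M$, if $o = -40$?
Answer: $-2355$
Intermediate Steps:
$M = 2355$ ($M = -45 - -2400 = -45 + 2400 = 2355$)
$- M = \left(-1\right) 2355 = -2355$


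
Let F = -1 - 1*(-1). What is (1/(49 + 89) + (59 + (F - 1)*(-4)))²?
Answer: 75603025/19044 ≈ 3969.9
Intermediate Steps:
F = 0 (F = -1 + 1 = 0)
(1/(49 + 89) + (59 + (F - 1)*(-4)))² = (1/(49 + 89) + (59 + (0 - 1)*(-4)))² = (1/138 + (59 - 1*(-4)))² = (1/138 + (59 + 4))² = (1/138 + 63)² = (8695/138)² = 75603025/19044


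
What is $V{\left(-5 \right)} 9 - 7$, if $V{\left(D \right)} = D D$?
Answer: $218$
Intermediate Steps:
$V{\left(D \right)} = D^{2}$
$V{\left(-5 \right)} 9 - 7 = \left(-5\right)^{2} \cdot 9 - 7 = 25 \cdot 9 - 7 = 225 - 7 = 218$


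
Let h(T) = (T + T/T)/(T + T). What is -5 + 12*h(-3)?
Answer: -1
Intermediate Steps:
h(T) = (1 + T)/(2*T) (h(T) = (T + 1)/((2*T)) = (1 + T)*(1/(2*T)) = (1 + T)/(2*T))
-5 + 12*h(-3) = -5 + 12*((½)*(1 - 3)/(-3)) = -5 + 12*((½)*(-⅓)*(-2)) = -5 + 12*(⅓) = -5 + 4 = -1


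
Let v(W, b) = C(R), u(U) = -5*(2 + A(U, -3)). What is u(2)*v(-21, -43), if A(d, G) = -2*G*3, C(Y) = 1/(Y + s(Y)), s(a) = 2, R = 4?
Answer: -50/3 ≈ -16.667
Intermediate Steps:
C(Y) = 1/(2 + Y) (C(Y) = 1/(Y + 2) = 1/(2 + Y))
A(d, G) = -6*G
u(U) = -100 (u(U) = -5*(2 - 6*(-3)) = -5*(2 + 18) = -5*20 = -100)
v(W, b) = ⅙ (v(W, b) = 1/(2 + 4) = 1/6 = ⅙)
u(2)*v(-21, -43) = -100*⅙ = -50/3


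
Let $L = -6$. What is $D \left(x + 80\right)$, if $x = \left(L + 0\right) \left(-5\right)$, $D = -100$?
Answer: $-11000$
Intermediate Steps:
$x = 30$ ($x = \left(-6 + 0\right) \left(-5\right) = \left(-6\right) \left(-5\right) = 30$)
$D \left(x + 80\right) = - 100 \left(30 + 80\right) = \left(-100\right) 110 = -11000$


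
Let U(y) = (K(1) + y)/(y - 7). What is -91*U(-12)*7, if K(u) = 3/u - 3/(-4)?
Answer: -21021/76 ≈ -276.59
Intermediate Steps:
K(u) = ¾ + 3/u (K(u) = 3/u - 3*(-¼) = 3/u + ¾ = ¾ + 3/u)
U(y) = (15/4 + y)/(-7 + y) (U(y) = ((¾ + 3/1) + y)/(y - 7) = ((¾ + 3*1) + y)/(-7 + y) = ((¾ + 3) + y)/(-7 + y) = (15/4 + y)/(-7 + y))
-91*U(-12)*7 = -91*(15/4 - 12)/(-7 - 12)*7 = -91*(-33)/((-19)*4)*7 = -(-91)*(-33)/(19*4)*7 = -91*33/76*7 = -3003/76*7 = -21021/76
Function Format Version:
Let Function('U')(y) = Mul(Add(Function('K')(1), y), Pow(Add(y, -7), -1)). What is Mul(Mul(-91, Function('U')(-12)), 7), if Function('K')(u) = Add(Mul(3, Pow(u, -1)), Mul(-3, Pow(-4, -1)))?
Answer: Rational(-21021, 76) ≈ -276.59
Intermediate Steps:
Function('K')(u) = Add(Rational(3, 4), Mul(3, Pow(u, -1))) (Function('K')(u) = Add(Mul(3, Pow(u, -1)), Mul(-3, Rational(-1, 4))) = Add(Mul(3, Pow(u, -1)), Rational(3, 4)) = Add(Rational(3, 4), Mul(3, Pow(u, -1))))
Function('U')(y) = Mul(Pow(Add(-7, y), -1), Add(Rational(15, 4), y)) (Function('U')(y) = Mul(Add(Add(Rational(3, 4), Mul(3, Pow(1, -1))), y), Pow(Add(y, -7), -1)) = Mul(Add(Add(Rational(3, 4), Mul(3, 1)), y), Pow(Add(-7, y), -1)) = Mul(Add(Add(Rational(3, 4), 3), y), Pow(Add(-7, y), -1)) = Mul(Add(Rational(15, 4), y), Pow(Add(-7, y), -1)) = Mul(Pow(Add(-7, y), -1), Add(Rational(15, 4), y)))
Mul(Mul(-91, Function('U')(-12)), 7) = Mul(Mul(-91, Mul(Pow(Add(-7, -12), -1), Add(Rational(15, 4), -12))), 7) = Mul(Mul(-91, Mul(Pow(-19, -1), Rational(-33, 4))), 7) = Mul(Mul(-91, Mul(Rational(-1, 19), Rational(-33, 4))), 7) = Mul(Mul(-91, Rational(33, 76)), 7) = Mul(Rational(-3003, 76), 7) = Rational(-21021, 76)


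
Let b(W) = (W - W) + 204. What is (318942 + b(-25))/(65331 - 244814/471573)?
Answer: 150500636658/30808090849 ≈ 4.8851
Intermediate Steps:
b(W) = 204 (b(W) = 0 + 204 = 204)
(318942 + b(-25))/(65331 - 244814/471573) = (318942 + 204)/(65331 - 244814/471573) = 319146/(65331 - 244814*1/471573) = 319146/(65331 - 244814/471573) = 319146/(30808090849/471573) = 319146*(471573/30808090849) = 150500636658/30808090849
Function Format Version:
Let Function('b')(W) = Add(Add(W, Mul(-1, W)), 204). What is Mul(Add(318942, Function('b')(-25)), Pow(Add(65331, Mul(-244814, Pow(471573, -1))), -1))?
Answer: Rational(150500636658, 30808090849) ≈ 4.8851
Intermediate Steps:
Function('b')(W) = 204 (Function('b')(W) = Add(0, 204) = 204)
Mul(Add(318942, Function('b')(-25)), Pow(Add(65331, Mul(-244814, Pow(471573, -1))), -1)) = Mul(Add(318942, 204), Pow(Add(65331, Mul(-244814, Pow(471573, -1))), -1)) = Mul(319146, Pow(Add(65331, Mul(-244814, Rational(1, 471573))), -1)) = Mul(319146, Pow(Add(65331, Rational(-244814, 471573)), -1)) = Mul(319146, Pow(Rational(30808090849, 471573), -1)) = Mul(319146, Rational(471573, 30808090849)) = Rational(150500636658, 30808090849)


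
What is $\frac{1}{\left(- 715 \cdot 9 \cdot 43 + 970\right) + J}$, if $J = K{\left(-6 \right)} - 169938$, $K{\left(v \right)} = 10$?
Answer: $- \frac{1}{445663} \approx -2.2438 \cdot 10^{-6}$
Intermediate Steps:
$J = -169928$ ($J = 10 - 169938 = -169928$)
$\frac{1}{\left(- 715 \cdot 9 \cdot 43 + 970\right) + J} = \frac{1}{\left(- 715 \cdot 9 \cdot 43 + 970\right) - 169928} = \frac{1}{\left(\left(-715\right) 387 + 970\right) - 169928} = \frac{1}{\left(-276705 + 970\right) - 169928} = \frac{1}{-275735 - 169928} = \frac{1}{-445663} = - \frac{1}{445663}$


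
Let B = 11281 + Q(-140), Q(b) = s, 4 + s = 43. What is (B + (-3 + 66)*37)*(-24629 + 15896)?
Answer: -119214183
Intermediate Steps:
s = 39 (s = -4 + 43 = 39)
Q(b) = 39
B = 11320 (B = 11281 + 39 = 11320)
(B + (-3 + 66)*37)*(-24629 + 15896) = (11320 + (-3 + 66)*37)*(-24629 + 15896) = (11320 + 63*37)*(-8733) = (11320 + 2331)*(-8733) = 13651*(-8733) = -119214183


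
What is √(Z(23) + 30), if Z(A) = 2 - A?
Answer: 3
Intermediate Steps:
√(Z(23) + 30) = √((2 - 1*23) + 30) = √((2 - 23) + 30) = √(-21 + 30) = √9 = 3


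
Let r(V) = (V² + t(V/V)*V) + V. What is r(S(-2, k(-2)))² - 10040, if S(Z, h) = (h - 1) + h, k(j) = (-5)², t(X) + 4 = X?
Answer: 5293769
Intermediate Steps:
t(X) = -4 + X
k(j) = 25
S(Z, h) = -1 + 2*h (S(Z, h) = (-1 + h) + h = -1 + 2*h)
r(V) = V² - 2*V (r(V) = (V² + (-4 + V/V)*V) + V = (V² + (-4 + 1)*V) + V = (V² - 3*V) + V = V² - 2*V)
r(S(-2, k(-2)))² - 10040 = ((-1 + 2*25)*(-2 + (-1 + 2*25)))² - 10040 = ((-1 + 50)*(-2 + (-1 + 50)))² - 10040 = (49*(-2 + 49))² - 10040 = (49*47)² - 10040 = 2303² - 10040 = 5303809 - 10040 = 5293769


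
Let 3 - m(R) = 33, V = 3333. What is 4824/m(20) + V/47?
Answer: -21123/235 ≈ -89.885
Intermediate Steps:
m(R) = -30 (m(R) = 3 - 1*33 = 3 - 33 = -30)
4824/m(20) + V/47 = 4824/(-30) + 3333/47 = 4824*(-1/30) + 3333*(1/47) = -804/5 + 3333/47 = -21123/235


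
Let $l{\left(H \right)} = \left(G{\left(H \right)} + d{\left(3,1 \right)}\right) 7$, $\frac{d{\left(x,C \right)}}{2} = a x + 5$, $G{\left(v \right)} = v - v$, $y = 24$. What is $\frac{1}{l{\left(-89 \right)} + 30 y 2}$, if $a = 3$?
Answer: $\frac{1}{1636} \approx 0.00061125$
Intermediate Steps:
$G{\left(v \right)} = 0$
$d{\left(x,C \right)} = 10 + 6 x$ ($d{\left(x,C \right)} = 2 \left(3 x + 5\right) = 2 \left(5 + 3 x\right) = 10 + 6 x$)
$l{\left(H \right)} = 196$ ($l{\left(H \right)} = \left(0 + \left(10 + 6 \cdot 3\right)\right) 7 = \left(0 + \left(10 + 18\right)\right) 7 = \left(0 + 28\right) 7 = 28 \cdot 7 = 196$)
$\frac{1}{l{\left(-89 \right)} + 30 y 2} = \frac{1}{196 + 30 \cdot 24 \cdot 2} = \frac{1}{196 + 720 \cdot 2} = \frac{1}{196 + 1440} = \frac{1}{1636}$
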